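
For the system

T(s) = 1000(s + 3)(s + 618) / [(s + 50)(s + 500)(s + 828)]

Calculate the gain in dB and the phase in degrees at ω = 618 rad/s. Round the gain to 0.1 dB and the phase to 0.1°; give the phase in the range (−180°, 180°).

At s = jω = j618:
zero (s+3): 3 + j618 → |·| = √(3²+618²) = √381933 ≈ 618.01, ∠ = arctan(618/3) ≈ 89.72°
zero (s+618): 618 + j618 → |·| = √(618²+618²) = √763848 ≈ 873.98, ∠ = arctan(618/618) ≈ 45.00°
pole (s+50): 50 + j618 → |·| = √(50²+618²) = √384424 ≈ 620.02, ∠ = arctan(618/50) ≈ 85.37°
pole (s+500): 500 + j618 → |·| = √(500²+618²) = √631924 ≈ 794.94, ∠ = arctan(618/500) ≈ 51.03°
pole (s+828): 828 + j618 → |·| = √(828²+618²) = √1067508 ≈ 1033.2, ∠ = arctan(618/828) ≈ 36.74°
|T| = 1000 · 5.4013e+05 / 5.0924e+08 ≈ 1.0607
Gain = 20 log₁₀(1.0607) ≈ 0.51 dB
∠T = 134.72° − 173.14° = -38.42°

0.5 dB, -38.4°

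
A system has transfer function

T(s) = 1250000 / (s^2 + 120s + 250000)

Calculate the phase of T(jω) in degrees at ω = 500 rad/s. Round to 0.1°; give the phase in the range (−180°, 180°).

-90.0°

At s = jω = j500:
quadratic: (j500)² + 120·j500 + 250000 = 0 + j60000 → |·| ≈ 60000, ∠ ≈ 90.00°
∠T = 0.00° − 90.00° = -90.00°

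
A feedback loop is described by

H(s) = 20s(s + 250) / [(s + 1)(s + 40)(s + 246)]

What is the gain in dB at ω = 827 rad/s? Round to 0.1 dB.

-32.3 dB

At s = jω = j827:
zero (s+250): 250 + j827 → |·| = √(250²+827²) = √746429 ≈ 863.96, ∠ = arctan(827/250) ≈ 73.18°
zero at origin: s = j827 → |·| = 827, ∠ = 90.00°
pole (s+1): 1 + j827 → |·| = √(1²+827²) = √683930 ≈ 827, ∠ = arctan(827/1) ≈ 89.93°
pole (s+40): 40 + j827 → |·| = √(40²+827²) = √685529 ≈ 827.97, ∠ = arctan(827/40) ≈ 87.23°
pole (s+246): 246 + j827 → |·| = √(246²+827²) = √744445 ≈ 862.81, ∠ = arctan(827/246) ≈ 73.43°
|H| = 20 · 7.1449e+05 / 5.9079e+08 ≈ 0.024188
Gain = 20 log₁₀(0.024188) ≈ -32.33 dB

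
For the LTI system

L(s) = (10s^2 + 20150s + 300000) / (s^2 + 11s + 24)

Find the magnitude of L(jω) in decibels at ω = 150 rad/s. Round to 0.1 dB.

42.6 dB

Substitute s = j150:
Numerator: 10(j150)^2 + 20150(j150) + 300000 = 75000 + j3022500
Denominator: (j150)^2 + 11(j150) + 24 = -22476 + j1650
|N| = √(75000² + 3022500²) ≈ 3.0234e+06, ∠N ≈ 88.58°
|D| = √(22476² + 1650²) ≈ 22536, ∠D ≈ 175.80°
|L| = 3.0234e+06 / 22536 ≈ 134.16
Gain = 20 log₁₀(134.16) ≈ 42.55 dB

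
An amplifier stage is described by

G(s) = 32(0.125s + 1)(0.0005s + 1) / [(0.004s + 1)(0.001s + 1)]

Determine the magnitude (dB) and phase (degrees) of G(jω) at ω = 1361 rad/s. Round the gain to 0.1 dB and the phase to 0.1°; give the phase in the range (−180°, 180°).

57.0 dB, -9.4°

At ω = 1361 rad/s:
zero (1 + j1361·0.125) = 1 + j170.125 → |·| ≈ 170.13, ∠ ≈ 89.66°
zero (1 + j1361·0.0005) = 1 + j0.6805 → |·| ≈ 1.2096, ∠ ≈ 34.24°
pole (1 + j1361·0.004) = 1 + j5.444 → |·| ≈ 5.5351, ∠ ≈ 79.59°
pole (1 + j1361·0.001) = 1 + j1.361 → |·| ≈ 1.6889, ∠ ≈ 53.69°
|G| = 32 · 170.13 · 1.2096 / (5.5351 · 1.6889) ≈ 704.44
Gain = 20 log₁₀(704.44) ≈ 56.96 dB
∠G = (89.66° + 34.24°) − (79.59° + 53.69°) = -9.38°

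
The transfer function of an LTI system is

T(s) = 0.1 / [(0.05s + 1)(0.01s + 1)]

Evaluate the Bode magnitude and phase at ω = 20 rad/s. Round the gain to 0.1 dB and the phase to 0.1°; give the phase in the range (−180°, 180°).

-23.2 dB, -56.3°

At ω = 20 rad/s:
pole (1 + j20·0.05) = 1 + j1 → |·| ≈ 1.4142, ∠ ≈ 45.00°
pole (1 + j20·0.01) = 1 + j0.2 → |·| ≈ 1.0198, ∠ ≈ 11.31°
|T| = 0.1 · 1 / (1.4142 · 1.0198) ≈ 0.069338
Gain = 20 log₁₀(0.069338) ≈ -23.18 dB
∠T = (0°) − (45.00° + 11.31°) = -56.31°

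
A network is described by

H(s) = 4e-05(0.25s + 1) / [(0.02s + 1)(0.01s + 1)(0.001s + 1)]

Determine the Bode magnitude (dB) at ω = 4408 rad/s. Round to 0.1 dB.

-112.0 dB

At ω = 4408 rad/s:
zero (1 + j4408·0.25) = 1 + j1102 → |·| ≈ 1102, ∠ ≈ 89.95°
pole (1 + j4408·0.02) = 1 + j88.16 → |·| ≈ 88.166, ∠ ≈ 89.35°
pole (1 + j4408·0.01) = 1 + j44.08 → |·| ≈ 44.091, ∠ ≈ 88.70°
pole (1 + j4408·0.001) = 1 + j4.408 → |·| ≈ 4.52, ∠ ≈ 77.22°
|H| = 4e-05 · 1102 / (88.166 · 44.091 · 4.52) ≈ 2.5087e-06
Gain = 20 log₁₀(2.5087e-06) ≈ -112.01 dB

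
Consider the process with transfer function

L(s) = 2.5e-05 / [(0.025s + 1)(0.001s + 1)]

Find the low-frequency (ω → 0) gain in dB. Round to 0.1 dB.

-92.0 dB

L(0) = 2.5e-05 · 1 / 1 = 2.5e-05
20 log₁₀(2.5e-05) ≈ -92.04 dB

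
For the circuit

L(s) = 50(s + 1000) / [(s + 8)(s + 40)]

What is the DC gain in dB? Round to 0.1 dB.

L(0) = 50·1000 / (8·40) = 156.25
20 log₁₀(156.25) ≈ 43.88 dB

43.9 dB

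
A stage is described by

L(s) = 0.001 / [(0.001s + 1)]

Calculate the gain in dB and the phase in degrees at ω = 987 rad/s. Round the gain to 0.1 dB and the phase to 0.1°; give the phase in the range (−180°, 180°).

At ω = 987 rad/s:
pole (1 + j987·0.001) = 1 + j0.987 → |·| ≈ 1.4051, ∠ ≈ 44.63°
|L| = 0.001 · 1 / (1.4051) ≈ 0.00071169
Gain = 20 log₁₀(0.00071169) ≈ -62.95 dB
∠L = (0°) − (44.63°) = -44.63°

-63.0 dB, -44.6°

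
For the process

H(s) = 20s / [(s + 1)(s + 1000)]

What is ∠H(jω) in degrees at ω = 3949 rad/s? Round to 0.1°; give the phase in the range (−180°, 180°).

-75.8°

At s = jω = j3949:
zero at origin: s = j3949 → |·| = 3949, ∠ = 90.00°
pole (s+1): 1 + j3949 → |·| = √(1²+3949²) = √15594602 ≈ 3949, ∠ = arctan(3949/1) ≈ 89.99°
pole (s+1000): 1000 + j3949 → |·| = √(1000²+3949²) = √16594601 ≈ 4073.6, ∠ = arctan(3949/1000) ≈ 75.79°
∠H = 90.00° − 165.78° = -75.78°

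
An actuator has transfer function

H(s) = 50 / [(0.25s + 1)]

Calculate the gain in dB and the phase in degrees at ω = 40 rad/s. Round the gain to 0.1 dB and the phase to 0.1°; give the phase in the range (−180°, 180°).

At ω = 40 rad/s:
pole (1 + j40·0.25) = 1 + j10 → |·| ≈ 10.05, ∠ ≈ 84.29°
|H| = 50 · 1 / (10.05) ≈ 4.9751
Gain = 20 log₁₀(4.9751) ≈ 13.94 dB
∠H = (0°) − (84.29°) = -84.29°

13.9 dB, -84.3°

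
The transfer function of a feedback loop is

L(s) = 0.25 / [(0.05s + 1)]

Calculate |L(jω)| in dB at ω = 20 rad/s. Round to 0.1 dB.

At ω = 20 rad/s:
pole (1 + j20·0.05) = 1 + j1 → |·| ≈ 1.4142, ∠ ≈ 45.00°
|L| = 0.25 · 1 / (1.4142) ≈ 0.17678
Gain = 20 log₁₀(0.17678) ≈ -15.05 dB

-15.1 dB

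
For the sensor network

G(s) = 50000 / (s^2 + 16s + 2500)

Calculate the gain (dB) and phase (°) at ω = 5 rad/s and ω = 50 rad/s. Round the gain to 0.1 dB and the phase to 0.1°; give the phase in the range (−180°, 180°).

ω = 5: 26.1 dB, -1.9°; ω = 50: 35.9 dB, -90.0°

At s = jω = j5:
quadratic: (j5)² + 16·j5 + 2500 = 2475 + j80 → |·| ≈ 2476.3, ∠ ≈ 1.85°
|G| = 50000 / 2476.3 ≈ 20.191
Gain = 20 log₁₀(20.191) ≈ 26.10 dB
∠G = 0.00° − 1.85° = -1.85°

At s = jω = j50:
quadratic: (j50)² + 16·j50 + 2500 = 0 + j800 → |·| ≈ 800, ∠ ≈ 90.00°
|G| = 50000 / 800 ≈ 62.5
Gain = 20 log₁₀(62.5) ≈ 35.92 dB
∠G = 0.00° − 90.00° = -90.00°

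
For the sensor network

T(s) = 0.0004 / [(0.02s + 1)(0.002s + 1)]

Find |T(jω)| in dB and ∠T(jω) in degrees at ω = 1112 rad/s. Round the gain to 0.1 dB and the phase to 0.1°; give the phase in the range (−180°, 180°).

-102.7 dB, -153.2°

At ω = 1112 rad/s:
pole (1 + j1112·0.02) = 1 + j22.24 → |·| ≈ 22.262, ∠ ≈ 87.43°
pole (1 + j1112·0.002) = 1 + j2.224 → |·| ≈ 2.4385, ∠ ≈ 65.79°
|T| = 0.0004 · 1 / (22.262 · 2.4385) ≈ 7.3684e-06
Gain = 20 log₁₀(7.3684e-06) ≈ -102.65 dB
∠T = (0°) − (87.43° + 65.79°) = -153.22°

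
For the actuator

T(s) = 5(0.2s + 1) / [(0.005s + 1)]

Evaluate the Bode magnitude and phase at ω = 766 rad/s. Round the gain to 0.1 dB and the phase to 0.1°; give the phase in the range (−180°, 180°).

45.7 dB, 14.3°

At ω = 766 rad/s:
zero (1 + j766·0.2) = 1 + j153.2 → |·| ≈ 153.2, ∠ ≈ 89.63°
pole (1 + j766·0.005) = 1 + j3.83 → |·| ≈ 3.9584, ∠ ≈ 75.37°
|T| = 5 · 153.2 / (3.9584) ≈ 193.51
Gain = 20 log₁₀(193.51) ≈ 45.73 dB
∠T = (89.63°) − (75.37°) = 14.26°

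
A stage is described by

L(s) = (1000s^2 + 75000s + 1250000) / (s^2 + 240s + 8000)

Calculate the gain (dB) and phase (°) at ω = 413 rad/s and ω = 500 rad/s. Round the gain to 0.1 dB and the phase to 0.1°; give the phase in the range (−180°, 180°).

ω = 413: 59.1 dB, 21.0°; ω = 500: 59.4 dB, 17.8°

Substitute s = j413:
Numerator: 1000(j413)^2 + 75000(j413) + 1250000 = -169319000 + j30975000
Denominator: (j413)^2 + 240(j413) + 8000 = -162569 + j99120
|N| = √(169319000² + 30975000²) ≈ 1.7213e+08, ∠N ≈ 169.63°
|D| = √(162569² + 99120²) ≈ 1.904e+05, ∠D ≈ 148.63°
|L| = 1.7213e+08 / 1.904e+05 ≈ 904.04
Gain = 20 log₁₀(904.04) ≈ 59.12 dB
∠L = 169.63° − 148.63° = 21.00°

Substitute s = j500:
Numerator: 1000(j500)^2 + 75000(j500) + 1250000 = -248750000 + j37500000
Denominator: (j500)^2 + 240(j500) + 8000 = -242000 + j120000
|N| = √(248750000² + 37500000²) ≈ 2.5156e+08, ∠N ≈ 171.43°
|D| = √(242000² + 120000²) ≈ 2.7012e+05, ∠D ≈ 153.62°
|L| = 2.5156e+08 / 2.7012e+05 ≈ 931.29
Gain = 20 log₁₀(931.29) ≈ 59.38 dB
∠L = 171.43° − 153.62° = 17.81°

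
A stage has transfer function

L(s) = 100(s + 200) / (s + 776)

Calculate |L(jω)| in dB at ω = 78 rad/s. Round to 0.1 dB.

28.8 dB

At s = jω = j78:
zero (s+200): 200 + j78 → |·| = √(200²+78²) = √46084 ≈ 214.67, ∠ = arctan(78/200) ≈ 21.31°
pole (s+776): 776 + j78 → |·| = √(776²+78²) = √608260 ≈ 779.91, ∠ = arctan(78/776) ≈ 5.74°
|L| = 100 · 214.67 / 779.91 ≈ 27.525
Gain = 20 log₁₀(27.525) ≈ 28.79 dB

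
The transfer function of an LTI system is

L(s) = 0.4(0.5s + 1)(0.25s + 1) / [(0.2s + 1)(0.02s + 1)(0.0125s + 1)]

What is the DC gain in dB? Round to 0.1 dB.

-8.0 dB

L(0) = 0.4 · 1 / 1 = 0.4
20 log₁₀(0.4) ≈ -7.96 dB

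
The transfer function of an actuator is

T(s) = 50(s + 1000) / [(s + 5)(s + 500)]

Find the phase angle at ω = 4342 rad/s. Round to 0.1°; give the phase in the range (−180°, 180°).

At s = jω = j4342:
zero (s+1000): 1000 + j4342 → |·| = √(1000²+4342²) = √19852964 ≈ 4455.7, ∠ = arctan(4342/1000) ≈ 77.03°
pole (s+5): 5 + j4342 → |·| = √(5²+4342²) = √18852989 ≈ 4342, ∠ = arctan(4342/5) ≈ 89.93°
pole (s+500): 500 + j4342 → |·| = √(500²+4342²) = √19102964 ≈ 4370.7, ∠ = arctan(4342/500) ≈ 83.43°
∠T = 77.03° − 173.36° = -96.33°

-96.3°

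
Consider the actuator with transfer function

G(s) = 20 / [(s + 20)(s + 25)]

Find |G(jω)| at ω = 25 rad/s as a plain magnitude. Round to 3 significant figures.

0.0177

At s = jω = j25:
pole (s+20): 20 + j25 → |·| = √(20²+25²) = √1025 ≈ 32.016, ∠ = arctan(25/20) ≈ 51.34°
pole (s+25): 25 + j25 → |·| = √(25²+25²) = √1250 ≈ 35.355, ∠ = arctan(25/25) ≈ 45.00°
|G| = 20 / 1131.9 ≈ 0.017669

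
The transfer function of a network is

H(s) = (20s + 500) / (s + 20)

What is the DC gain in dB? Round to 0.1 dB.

H(0) = 500 / 20 = 25
20 log₁₀(25) ≈ 27.96 dB

28.0 dB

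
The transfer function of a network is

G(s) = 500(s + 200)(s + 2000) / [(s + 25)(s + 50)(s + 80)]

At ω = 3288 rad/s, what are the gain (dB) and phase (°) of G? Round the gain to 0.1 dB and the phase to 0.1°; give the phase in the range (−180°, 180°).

-15.0 dB, -122.1°

At s = jω = j3288:
zero (s+200): 200 + j3288 → |·| = √(200²+3288²) = √10850944 ≈ 3294.1, ∠ = arctan(3288/200) ≈ 86.52°
zero (s+2000): 2000 + j3288 → |·| = √(2000²+3288²) = √14810944 ≈ 3848.5, ∠ = arctan(3288/2000) ≈ 58.69°
pole (s+25): 25 + j3288 → |·| = √(25²+3288²) = √10811569 ≈ 3288.1, ∠ = arctan(3288/25) ≈ 89.56°
pole (s+50): 50 + j3288 → |·| = √(50²+3288²) = √10813444 ≈ 3288.4, ∠ = arctan(3288/50) ≈ 89.13°
pole (s+80): 80 + j3288 → |·| = √(80²+3288²) = √10817344 ≈ 3289, ∠ = arctan(3288/80) ≈ 88.61°
|G| = 500 · 1.2677e+07 / 3.5563e+10 ≈ 0.17823
Gain = 20 log₁₀(0.17823) ≈ -14.98 dB
∠G = 145.21° − 267.30° = -122.09°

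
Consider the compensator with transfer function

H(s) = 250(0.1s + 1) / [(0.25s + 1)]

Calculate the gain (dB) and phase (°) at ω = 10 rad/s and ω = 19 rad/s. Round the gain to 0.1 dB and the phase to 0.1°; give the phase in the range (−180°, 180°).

At ω = 10 rad/s:
zero (1 + j10·0.1) = 1 + j1 → |·| ≈ 1.4142, ∠ ≈ 45.00°
pole (1 + j10·0.25) = 1 + j2.5 → |·| ≈ 2.6926, ∠ ≈ 68.20°
|H| = 250 · 1.4142 / (2.6926) ≈ 131.3
Gain = 20 log₁₀(131.3) ≈ 42.37 dB
∠H = (45.00°) − (68.20°) = -23.20°

At ω = 19 rad/s:
zero (1 + j19·0.1) = 1 + j1.9 → |·| ≈ 2.1471, ∠ ≈ 62.24°
pole (1 + j19·0.25) = 1 + j4.75 → |·| ≈ 4.8541, ∠ ≈ 78.11°
|H| = 250 · 2.1471 / (4.8541) ≈ 110.58
Gain = 20 log₁₀(110.58) ≈ 40.87 dB
∠H = (62.24°) − (78.11°) = -15.87°

ω = 10: 42.4 dB, -23.2°; ω = 19: 40.9 dB, -15.9°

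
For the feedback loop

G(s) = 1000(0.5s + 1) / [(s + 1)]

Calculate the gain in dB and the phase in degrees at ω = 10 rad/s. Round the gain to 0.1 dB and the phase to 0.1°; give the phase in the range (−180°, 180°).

54.1 dB, -5.6°

At ω = 10 rad/s:
zero (1 + j10·0.5) = 1 + j5 → |·| ≈ 5.099, ∠ ≈ 78.69°
pole (1 + j10·1) = 1 + j10 → |·| ≈ 10.05, ∠ ≈ 84.29°
|G| = 1000 · 5.099 / (10.05) ≈ 507.36
Gain = 20 log₁₀(507.36) ≈ 54.11 dB
∠G = (78.69°) − (84.29°) = -5.60°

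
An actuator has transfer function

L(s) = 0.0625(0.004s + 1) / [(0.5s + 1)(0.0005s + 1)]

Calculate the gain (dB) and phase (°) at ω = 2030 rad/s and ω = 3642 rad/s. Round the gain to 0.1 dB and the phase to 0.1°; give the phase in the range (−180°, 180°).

At ω = 2030 rad/s:
zero (1 + j2030·0.004) = 1 + j8.12 → |·| ≈ 8.1813, ∠ ≈ 82.98°
pole (1 + j2030·0.5) = 1 + j1015 → |·| ≈ 1015, ∠ ≈ 89.94°
pole (1 + j2030·0.0005) = 1 + j1.015 → |·| ≈ 1.4249, ∠ ≈ 45.43°
|L| = 0.0625 · 8.1813 / (1015 · 1.4249) ≈ 0.00035355
Gain = 20 log₁₀(0.00035355) ≈ -69.03 dB
∠L = (82.98°) − (89.94° + 45.43°) = -52.39°

At ω = 3642 rad/s:
zero (1 + j3642·0.004) = 1 + j14.568 → |·| ≈ 14.602, ∠ ≈ 86.07°
pole (1 + j3642·0.5) = 1 + j1821 → |·| ≈ 1821, ∠ ≈ 89.97°
pole (1 + j3642·0.0005) = 1 + j1.821 → |·| ≈ 2.0775, ∠ ≈ 61.23°
|L| = 0.0625 · 14.602 / (1821 · 2.0775) ≈ 0.00024124
Gain = 20 log₁₀(0.00024124) ≈ -72.35 dB
∠L = (86.07°) − (89.97° + 61.23°) = -65.13°

ω = 2030: -69.0 dB, -52.4°; ω = 3642: -72.4 dB, -65.1°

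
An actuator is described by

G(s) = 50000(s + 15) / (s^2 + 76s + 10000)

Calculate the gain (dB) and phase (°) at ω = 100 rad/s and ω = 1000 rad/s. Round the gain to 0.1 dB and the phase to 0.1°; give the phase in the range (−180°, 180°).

At s = jω = j100:
zero (s+15): 15 + j100 → |·| = √(15²+100²) = √10225 ≈ 101.12, ∠ = arctan(100/15) ≈ 81.47°
quadratic: (j100)² + 76·j100 + 10000 = 0 + j7600 → |·| ≈ 7600, ∠ ≈ 90.00°
|G| = 50000 · 101.12 / 7600 ≈ 665.26
Gain = 20 log₁₀(665.26) ≈ 56.46 dB
∠G = 81.47° − 90.00° = -8.53°

At s = jω = j1000:
zero (s+15): 15 + j1000 → |·| = √(15²+1000²) = √1000225 ≈ 1000.1, ∠ = arctan(1000/15) ≈ 89.14°
quadratic: (j1000)² + 76·j1000 + 10000 = -990000 + j76000 → |·| ≈ 9.9291e+05, ∠ ≈ 175.61°
|G| = 50000 · 1000.1 / 9.9291e+05 ≈ 50.362
Gain = 20 log₁₀(50.362) ≈ 34.04 dB
∠G = 89.14° − 175.61° = -86.47°

ω = 100: 56.5 dB, -8.5°; ω = 1000: 34.0 dB, -86.5°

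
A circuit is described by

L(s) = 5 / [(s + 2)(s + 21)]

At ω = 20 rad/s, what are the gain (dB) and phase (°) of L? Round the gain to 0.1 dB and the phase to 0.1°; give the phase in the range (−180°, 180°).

-41.3 dB, -127.9°

At s = jω = j20:
pole (s+2): 2 + j20 → |·| = √(2²+20²) = √404 ≈ 20.1, ∠ = arctan(20/2) ≈ 84.29°
pole (s+21): 21 + j20 → |·| = √(21²+20²) = √841 ≈ 29, ∠ = arctan(20/21) ≈ 43.60°
|L| = 5 / 582.9 ≈ 0.0085778
Gain = 20 log₁₀(0.0085778) ≈ -41.33 dB
∠L = 0.00° − 127.89° = -127.89°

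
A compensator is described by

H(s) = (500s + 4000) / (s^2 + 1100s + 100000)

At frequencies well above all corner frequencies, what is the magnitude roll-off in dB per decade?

Each pole contributes −20 dB/decade at high frequency; each zero contributes +20 dB/decade.
Net: 1 zero(s) − 2 pole(s) → -20 dB/decade.

-20 dB/decade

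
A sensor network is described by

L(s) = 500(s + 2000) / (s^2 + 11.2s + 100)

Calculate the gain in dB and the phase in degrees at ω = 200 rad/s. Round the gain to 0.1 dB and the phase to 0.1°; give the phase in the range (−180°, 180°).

28.0 dB, -171.1°

At s = jω = j200:
zero (s+2000): 2000 + j200 → |·| = √(2000²+200²) = √4040000 ≈ 2010, ∠ = arctan(200/2000) ≈ 5.71°
quadratic: (j200)² + 11.2·j200 + 100 = -39900 + j2240 → |·| ≈ 39963, ∠ ≈ 176.79°
|L| = 500 · 2010 / 39963 ≈ 25.148
Gain = 20 log₁₀(25.148) ≈ 28.01 dB
∠L = 5.71° − 176.79° = -171.08°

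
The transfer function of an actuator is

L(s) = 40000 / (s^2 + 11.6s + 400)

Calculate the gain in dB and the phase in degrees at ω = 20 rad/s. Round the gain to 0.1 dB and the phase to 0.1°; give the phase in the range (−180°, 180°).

44.7 dB, -90.0°

At s = jω = j20:
quadratic: (j20)² + 11.6·j20 + 400 = 0 + j232 → |·| ≈ 232, ∠ ≈ 90.00°
|L| = 40000 / 232 ≈ 172.41
Gain = 20 log₁₀(172.41) ≈ 44.73 dB
∠L = 0.00° − 90.00° = -90.00°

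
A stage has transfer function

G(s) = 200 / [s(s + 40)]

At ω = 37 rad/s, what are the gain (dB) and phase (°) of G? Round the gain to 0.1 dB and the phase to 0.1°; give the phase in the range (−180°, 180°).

-20.1 dB, -132.8°

At s = jω = j37:
pole (s+40): 40 + j37 → |·| = √(40²+37²) = √2969 ≈ 54.489, ∠ = arctan(37/40) ≈ 42.77°
pole at origin: |s| = 37, ∠ = 90.00° (in denominator)
|G| = 200 / 2016.1 ≈ 0.099201
Gain = 20 log₁₀(0.099201) ≈ -20.07 dB
∠G = 0.00° − 132.77° = -132.77°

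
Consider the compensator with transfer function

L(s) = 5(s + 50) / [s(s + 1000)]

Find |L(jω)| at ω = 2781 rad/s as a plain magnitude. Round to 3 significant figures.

At s = jω = j2781:
zero (s+50): 50 + j2781 → |·| = √(50²+2781²) = √7736461 ≈ 2781.4, ∠ = arctan(2781/50) ≈ 88.97°
pole (s+1000): 1000 + j2781 → |·| = √(1000²+2781²) = √8733961 ≈ 2955.3, ∠ = arctan(2781/1000) ≈ 70.22°
pole at origin: |s| = 2781, ∠ = 90.00° (in denominator)
|L| = 5 · 2781.4 / 8.2187e+06 ≈ 0.0016921

0.00169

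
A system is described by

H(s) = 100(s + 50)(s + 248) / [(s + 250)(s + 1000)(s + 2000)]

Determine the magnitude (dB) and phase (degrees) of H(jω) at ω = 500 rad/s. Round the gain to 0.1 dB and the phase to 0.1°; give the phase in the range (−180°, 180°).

-33.2 dB, 43.9°

At s = jω = j500:
zero (s+50): 50 + j500 → |·| = √(50²+500²) = √252500 ≈ 502.49, ∠ = arctan(500/50) ≈ 84.29°
zero (s+248): 248 + j500 → |·| = √(248²+500²) = √311504 ≈ 558.13, ∠ = arctan(500/248) ≈ 63.62°
pole (s+250): 250 + j500 → |·| = √(250²+500²) = √312500 ≈ 559.02, ∠ = arctan(500/250) ≈ 63.43°
pole (s+1000): 1000 + j500 → |·| = √(1000²+500²) = √1250000 ≈ 1118, ∠ = arctan(500/1000) ≈ 26.57°
pole (s+2000): 2000 + j500 → |·| = √(2000²+500²) = √4250000 ≈ 2061.6, ∠ = arctan(500/2000) ≈ 14.04°
|H| = 100 · 2.8045e+05 / 1.2885e+09 ≈ 0.021766
Gain = 20 log₁₀(0.021766) ≈ -33.24 dB
∠H = 147.91° − 104.04° = 43.87°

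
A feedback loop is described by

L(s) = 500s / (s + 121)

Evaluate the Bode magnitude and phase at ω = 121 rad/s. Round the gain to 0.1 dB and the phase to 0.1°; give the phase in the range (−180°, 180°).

51.0 dB, 45.0°

At s = jω = j121:
zero at origin: s = j121 → |·| = 121, ∠ = 90.00°
pole (s+121): 121 + j121 → |·| = √(121²+121²) = √29282 ≈ 171.12, ∠ = arctan(121/121) ≈ 45.00°
|L| = 500 · 121 / 171.12 ≈ 353.55
Gain = 20 log₁₀(353.55) ≈ 50.97 dB
∠L = 90.00° − 45.00° = 45.00°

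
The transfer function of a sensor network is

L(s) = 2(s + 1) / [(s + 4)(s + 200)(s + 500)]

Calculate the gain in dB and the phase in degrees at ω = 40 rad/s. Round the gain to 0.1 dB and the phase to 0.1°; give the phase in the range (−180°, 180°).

At s = jω = j40:
zero (s+1): 1 + j40 → |·| = √(1²+40²) = √1601 ≈ 40.012, ∠ = arctan(40/1) ≈ 88.57°
pole (s+4): 4 + j40 → |·| = √(4²+40²) = √1616 ≈ 40.2, ∠ = arctan(40/4) ≈ 84.29°
pole (s+200): 200 + j40 → |·| = √(200²+40²) = √41600 ≈ 203.96, ∠ = arctan(40/200) ≈ 11.31°
pole (s+500): 500 + j40 → |·| = √(500²+40²) = √251600 ≈ 501.6, ∠ = arctan(40/500) ≈ 4.57°
|L| = 2 · 40.012 / 4.1127e+06 ≈ 1.9458e-05
Gain = 20 log₁₀(1.9458e-05) ≈ -94.22 dB
∠L = 88.57° − 100.17° = -11.60°

-94.2 dB, -11.6°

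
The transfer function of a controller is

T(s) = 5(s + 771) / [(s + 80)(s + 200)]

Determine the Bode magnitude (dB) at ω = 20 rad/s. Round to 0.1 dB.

-12.7 dB

At s = jω = j20:
zero (s+771): 771 + j20 → |·| = √(771²+20²) = √594841 ≈ 771.26, ∠ = arctan(20/771) ≈ 1.49°
pole (s+80): 80 + j20 → |·| = √(80²+20²) = √6800 ≈ 82.462, ∠ = arctan(20/80) ≈ 14.04°
pole (s+200): 200 + j20 → |·| = √(200²+20²) = √40400 ≈ 201, ∠ = arctan(20/200) ≈ 5.71°
|T| = 5 · 771.26 / 16575 ≈ 0.23266
Gain = 20 log₁₀(0.23266) ≈ -12.67 dB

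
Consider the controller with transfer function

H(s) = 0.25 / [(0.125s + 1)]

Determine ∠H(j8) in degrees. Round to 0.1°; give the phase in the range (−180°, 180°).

At ω = 8 rad/s:
pole (1 + j8·0.125) = 1 + j1 → |·| ≈ 1.4142, ∠ ≈ 45.00°
∠H = (0°) − (45.00°) = -45.00°

-45.0°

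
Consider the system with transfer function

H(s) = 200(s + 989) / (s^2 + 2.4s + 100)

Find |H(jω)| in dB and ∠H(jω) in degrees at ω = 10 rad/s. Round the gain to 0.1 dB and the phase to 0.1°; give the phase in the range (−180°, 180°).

At s = jω = j10:
zero (s+989): 989 + j10 → |·| = √(989²+10²) = √978221 ≈ 989.05, ∠ = arctan(10/989) ≈ 0.58°
quadratic: (j10)² + 2.4·j10 + 100 = 0 + j24 → |·| ≈ 24, ∠ ≈ 90.00°
|H| = 200 · 989.05 / 24 ≈ 8242.1
Gain = 20 log₁₀(8242.1) ≈ 78.32 dB
∠H = 0.58° − 90.00° = -89.42°

78.3 dB, -89.4°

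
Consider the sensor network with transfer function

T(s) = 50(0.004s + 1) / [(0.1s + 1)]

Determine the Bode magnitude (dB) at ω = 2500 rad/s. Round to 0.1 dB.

At ω = 2500 rad/s:
zero (1 + j2500·0.004) = 1 + j10 → |·| ≈ 10.05, ∠ ≈ 84.29°
pole (1 + j2500·0.1) = 1 + j250 → |·| ≈ 250, ∠ ≈ 89.77°
|T| = 50 · 10.05 / (250) ≈ 2.01
Gain = 20 log₁₀(2.01) ≈ 6.06 dB

6.1 dB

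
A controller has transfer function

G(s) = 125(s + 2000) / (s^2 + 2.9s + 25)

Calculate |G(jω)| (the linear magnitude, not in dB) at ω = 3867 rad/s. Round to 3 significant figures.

0.0364

At s = jω = j3867:
zero (s+2000): 2000 + j3867 → |·| = √(2000²+3867²) = √18953689 ≈ 4353.6, ∠ = arctan(3867/2000) ≈ 62.65°
quadratic: (j3867)² + 2.9·j3867 + 25 = -14953664 + j11214.3 → |·| ≈ 1.4954e+07, ∠ ≈ 179.96°
|G| = 125 · 4353.6 / 1.4954e+07 ≈ 0.036392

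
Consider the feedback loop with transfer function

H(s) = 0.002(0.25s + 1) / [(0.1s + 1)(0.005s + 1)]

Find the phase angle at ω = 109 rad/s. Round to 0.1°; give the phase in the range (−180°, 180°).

-25.5°

At ω = 109 rad/s:
zero (1 + j109·0.25) = 1 + j27.25 → |·| ≈ 27.268, ∠ ≈ 87.90°
pole (1 + j109·0.1) = 1 + j10.9 → |·| ≈ 10.946, ∠ ≈ 84.76°
pole (1 + j109·0.005) = 1 + j0.545 → |·| ≈ 1.1389, ∠ ≈ 28.59°
∠H = (87.90°) − (84.76° + 28.59°) = -25.45°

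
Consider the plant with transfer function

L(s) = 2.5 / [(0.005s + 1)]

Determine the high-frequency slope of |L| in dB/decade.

-20 dB/decade

Each pole contributes −20 dB/decade at high frequency; each zero contributes +20 dB/decade.
Net: 0 zero(s) − 1 pole(s) → -20 dB/decade.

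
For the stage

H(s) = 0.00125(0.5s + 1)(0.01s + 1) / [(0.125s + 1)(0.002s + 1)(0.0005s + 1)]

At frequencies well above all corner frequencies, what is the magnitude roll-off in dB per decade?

Each pole contributes −20 dB/decade at high frequency; each zero contributes +20 dB/decade.
Net: 2 zero(s) − 3 pole(s) → -20 dB/decade.

-20 dB/decade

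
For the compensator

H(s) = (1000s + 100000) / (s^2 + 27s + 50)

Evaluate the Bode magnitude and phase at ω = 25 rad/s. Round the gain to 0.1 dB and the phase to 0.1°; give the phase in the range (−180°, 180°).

41.3 dB, -116.4°

Substitute s = j25:
Numerator: 1000(j25) + 100000 = 100000 + j25000
Denominator: (j25)^2 + 27(j25) + 50 = -575 + j675
|N| = √(100000² + 25000²) ≈ 1.0308e+05, ∠N ≈ 14.04°
|D| = √(575² + 675²) ≈ 886.71, ∠D ≈ 130.43°
|H| = 1.0308e+05 / 886.71 ≈ 116.25
Gain = 20 log₁₀(116.25) ≈ 41.31 dB
∠H = 14.04° − 130.43° = -116.39°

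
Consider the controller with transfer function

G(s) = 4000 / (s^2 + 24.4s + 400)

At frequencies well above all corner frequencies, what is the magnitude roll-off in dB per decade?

-40 dB/decade

Each pole contributes −20 dB/decade at high frequency; each zero contributes +20 dB/decade.
Net: 0 zero(s) − 2 pole(s) → -40 dB/decade.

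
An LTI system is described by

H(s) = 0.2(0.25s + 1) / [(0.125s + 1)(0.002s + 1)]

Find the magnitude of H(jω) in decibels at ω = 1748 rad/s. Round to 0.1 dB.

At ω = 1748 rad/s:
zero (1 + j1748·0.25) = 1 + j437 → |·| ≈ 437, ∠ ≈ 89.87°
pole (1 + j1748·0.125) = 1 + j218.5 → |·| ≈ 218.5, ∠ ≈ 89.74°
pole (1 + j1748·0.002) = 1 + j3.496 → |·| ≈ 3.6362, ∠ ≈ 74.04°
|H| = 0.2 · 437 / (218.5 · 3.6362) ≈ 0.11
Gain = 20 log₁₀(0.11) ≈ -19.17 dB

-19.2 dB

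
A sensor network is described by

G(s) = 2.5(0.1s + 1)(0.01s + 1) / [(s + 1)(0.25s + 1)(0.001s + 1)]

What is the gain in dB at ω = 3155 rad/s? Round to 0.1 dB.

At ω = 3155 rad/s:
zero (1 + j3155·0.1) = 1 + j315.5 → |·| ≈ 315.5, ∠ ≈ 89.82°
zero (1 + j3155·0.01) = 1 + j31.55 → |·| ≈ 31.566, ∠ ≈ 88.18°
pole (1 + j3155·1) = 1 + j3155 → |·| ≈ 3155, ∠ ≈ 89.98°
pole (1 + j3155·0.25) = 1 + j788.75 → |·| ≈ 788.75, ∠ ≈ 89.93°
pole (1 + j3155·0.001) = 1 + j3.155 → |·| ≈ 3.3097, ∠ ≈ 72.41°
|G| = 2.5 · 315.5 · 31.566 / (3155 · 788.75 · 3.3097) ≈ 0.003023
Gain = 20 log₁₀(0.003023) ≈ -50.39 dB

-50.4 dB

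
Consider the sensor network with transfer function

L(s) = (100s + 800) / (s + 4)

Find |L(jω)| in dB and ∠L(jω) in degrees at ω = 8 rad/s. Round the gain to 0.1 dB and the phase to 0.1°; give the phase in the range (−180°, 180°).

42.0 dB, -18.4°

Substitute s = j8:
Numerator: 100(j8) + 800 = 800 + j800
Denominator: (j8) + 4 = 4 + j8
|N| = √(800² + 800²) ≈ 1131.4, ∠N ≈ 45.00°
|D| = √(4² + 8²) ≈ 8.9443, ∠D ≈ 63.43°
|L| = 1131.4 / 8.9443 ≈ 126.49
Gain = 20 log₁₀(126.49) ≈ 42.04 dB
∠L = 45.00° − 63.43° = -18.43°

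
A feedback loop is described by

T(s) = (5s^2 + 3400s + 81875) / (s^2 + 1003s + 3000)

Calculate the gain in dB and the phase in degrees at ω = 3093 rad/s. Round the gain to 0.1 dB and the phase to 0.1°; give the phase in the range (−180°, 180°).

Substitute s = j3093:
Numerator: 5(j3093)^2 + 3400(j3093) + 81875 = -47751370 + j10516200
Denominator: (j3093)^2 + 1003(j3093) + 3000 = -9563649 + j3102279
|N| = √(47751370² + 10516200²) ≈ 4.8896e+07, ∠N ≈ 167.58°
|D| = √(9563649² + 3102279²) ≈ 1.0054e+07, ∠D ≈ 162.03°
|T| = 4.8896e+07 / 1.0054e+07 ≈ 4.8633
Gain = 20 log₁₀(4.8633) ≈ 13.74 dB
∠T = 167.58° − 162.03° = 5.55°

13.7 dB, 5.6°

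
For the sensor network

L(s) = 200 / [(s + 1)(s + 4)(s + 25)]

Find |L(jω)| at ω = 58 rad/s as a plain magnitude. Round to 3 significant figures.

At s = jω = j58:
pole (s+1): 1 + j58 → |·| = √(1²+58²) = √3365 ≈ 58.009, ∠ = arctan(58/1) ≈ 89.01°
pole (s+4): 4 + j58 → |·| = √(4²+58²) = √3380 ≈ 58.138, ∠ = arctan(58/4) ≈ 86.05°
pole (s+25): 25 + j58 → |·| = √(25²+58²) = √3989 ≈ 63.159, ∠ = arctan(58/25) ≈ 66.68°
|L| = 200 / 2.1301e+05 ≈ 0.00093892

0.000939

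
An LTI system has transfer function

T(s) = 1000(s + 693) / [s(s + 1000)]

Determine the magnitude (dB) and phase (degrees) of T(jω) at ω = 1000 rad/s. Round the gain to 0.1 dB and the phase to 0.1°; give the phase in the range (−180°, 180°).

At s = jω = j1000:
zero (s+693): 693 + j1000 → |·| = √(693²+1000²) = √1480249 ≈ 1216.7, ∠ = arctan(1000/693) ≈ 55.28°
pole (s+1000): 1000 + j1000 → |·| = √(1000²+1000²) = √2000000 ≈ 1414.2, ∠ = arctan(1000/1000) ≈ 45.00°
pole at origin: |s| = 1000, ∠ = 90.00° (in denominator)
|T| = 1000 · 1216.7 / 1.4142e+06 ≈ 0.86035
Gain = 20 log₁₀(0.86035) ≈ -1.31 dB
∠T = 55.28° − 135.00° = -79.72°

-1.3 dB, -79.7°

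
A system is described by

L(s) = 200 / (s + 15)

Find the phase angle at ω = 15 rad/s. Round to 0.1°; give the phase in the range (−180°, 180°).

At s = jω = j15:
pole (s+15): 15 + j15 → |·| = √(15²+15²) = √450 ≈ 21.213, ∠ = arctan(15/15) ≈ 45.00°
∠L = 0.00° − 45.00° = -45.00°

-45.0°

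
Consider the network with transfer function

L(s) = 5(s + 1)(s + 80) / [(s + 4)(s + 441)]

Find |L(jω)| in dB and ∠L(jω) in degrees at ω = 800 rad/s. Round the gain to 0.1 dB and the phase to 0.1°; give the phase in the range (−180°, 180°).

12.9 dB, 23.4°

At s = jω = j800:
zero (s+1): 1 + j800 → |·| = √(1²+800²) = √640001 ≈ 800, ∠ = arctan(800/1) ≈ 89.93°
zero (s+80): 80 + j800 → |·| = √(80²+800²) = √646400 ≈ 803.99, ∠ = arctan(800/80) ≈ 84.29°
pole (s+4): 4 + j800 → |·| = √(4²+800²) = √640016 ≈ 800.01, ∠ = arctan(800/4) ≈ 89.71°
pole (s+441): 441 + j800 → |·| = √(441²+800²) = √834481 ≈ 913.5, ∠ = arctan(800/441) ≈ 61.13°
|L| = 5 · 6.4319e+05 / 7.3081e+05 ≈ 4.4005
Gain = 20 log₁₀(4.4005) ≈ 12.87 dB
∠L = 174.22° − 150.84° = 23.38°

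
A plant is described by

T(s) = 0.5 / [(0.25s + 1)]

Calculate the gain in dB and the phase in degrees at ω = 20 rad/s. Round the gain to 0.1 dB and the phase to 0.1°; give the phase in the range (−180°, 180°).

-20.2 dB, -78.7°

At ω = 20 rad/s:
pole (1 + j20·0.25) = 1 + j5 → |·| ≈ 5.099, ∠ ≈ 78.69°
|T| = 0.5 · 1 / (5.099) ≈ 0.098058
Gain = 20 log₁₀(0.098058) ≈ -20.17 dB
∠T = (0°) − (78.69°) = -78.69°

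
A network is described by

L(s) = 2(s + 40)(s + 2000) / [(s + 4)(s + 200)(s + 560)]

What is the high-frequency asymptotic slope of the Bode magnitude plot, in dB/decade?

Each pole contributes −20 dB/decade at high frequency; each zero contributes +20 dB/decade.
Net: 2 zero(s) − 3 pole(s) → -20 dB/decade.

-20 dB/decade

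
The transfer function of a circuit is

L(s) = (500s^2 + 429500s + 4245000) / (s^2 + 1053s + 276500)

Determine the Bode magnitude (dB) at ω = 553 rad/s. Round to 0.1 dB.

Substitute s = j553:
Numerator: 500(j553)^2 + 429500(j553) + 4245000 = -148659500 + j237513500
Denominator: (j553)^2 + 1053(j553) + 276500 = -29309 + j582309
|N| = √(148659500² + 237513500²) ≈ 2.802e+08, ∠N ≈ 122.04°
|D| = √(29309² + 582309²) ≈ 5.8305e+05, ∠D ≈ 92.88°
|L| = 2.802e+08 / 5.8305e+05 ≈ 480.58
Gain = 20 log₁₀(480.58) ≈ 53.64 dB

53.6 dB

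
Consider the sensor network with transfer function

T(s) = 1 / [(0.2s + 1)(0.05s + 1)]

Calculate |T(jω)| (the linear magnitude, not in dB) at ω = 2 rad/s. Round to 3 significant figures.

At ω = 2 rad/s:
pole (1 + j2·0.2) = 1 + j0.4 → |·| ≈ 1.077, ∠ ≈ 21.80°
pole (1 + j2·0.05) = 1 + j0.1 → |·| ≈ 1.005, ∠ ≈ 5.71°
|T| = 1 · 1 / (1.077 · 1.005) ≈ 0.92389

0.924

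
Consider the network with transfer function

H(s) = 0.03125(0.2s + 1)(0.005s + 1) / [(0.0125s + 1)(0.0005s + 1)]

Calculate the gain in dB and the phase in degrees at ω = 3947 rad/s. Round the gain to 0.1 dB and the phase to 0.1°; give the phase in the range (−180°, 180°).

At ω = 3947 rad/s:
zero (1 + j3947·0.2) = 1 + j789.4 → |·| ≈ 789.4, ∠ ≈ 89.93°
zero (1 + j3947·0.005) = 1 + j19.735 → |·| ≈ 19.76, ∠ ≈ 87.10°
pole (1 + j3947·0.0125) = 1 + j49.3375 → |·| ≈ 49.348, ∠ ≈ 88.84°
pole (1 + j3947·0.0005) = 1 + j1.9735 → |·| ≈ 2.2124, ∠ ≈ 63.13°
|H| = 0.03125 · 789.4 · 19.76 / (49.348 · 2.2124) ≈ 4.4648
Gain = 20 log₁₀(4.4648) ≈ 13.00 dB
∠H = (89.93° + 87.10°) − (88.84° + 63.13°) = 25.06°

13.0 dB, 25.1°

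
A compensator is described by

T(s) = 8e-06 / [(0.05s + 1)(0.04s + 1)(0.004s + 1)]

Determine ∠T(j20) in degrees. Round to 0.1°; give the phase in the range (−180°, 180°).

-88.2°

At ω = 20 rad/s:
pole (1 + j20·0.05) = 1 + j1 → |·| ≈ 1.4142, ∠ ≈ 45.00°
pole (1 + j20·0.04) = 1 + j0.8 → |·| ≈ 1.2806, ∠ ≈ 38.66°
pole (1 + j20·0.004) = 1 + j0.08 → |·| ≈ 1.0032, ∠ ≈ 4.57°
∠T = (0°) − (45.00° + 38.66° + 4.57°) = -88.23°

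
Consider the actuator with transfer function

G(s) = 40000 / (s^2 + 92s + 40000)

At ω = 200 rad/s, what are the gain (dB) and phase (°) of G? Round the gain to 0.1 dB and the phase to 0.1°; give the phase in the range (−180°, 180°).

At s = jω = j200:
quadratic: (j200)² + 92·j200 + 40000 = 0 + j18400 → |·| ≈ 18400, ∠ ≈ 90.00°
|G| = 40000 / 18400 ≈ 2.1739
Gain = 20 log₁₀(2.1739) ≈ 6.74 dB
∠G = 0.00° − 90.00° = -90.00°

6.7 dB, -90.0°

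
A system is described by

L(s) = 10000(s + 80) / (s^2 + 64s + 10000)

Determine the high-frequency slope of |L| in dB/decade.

-20 dB/decade

Each pole contributes −20 dB/decade at high frequency; each zero contributes +20 dB/decade.
Net: 1 zero(s) − 2 pole(s) → -20 dB/decade.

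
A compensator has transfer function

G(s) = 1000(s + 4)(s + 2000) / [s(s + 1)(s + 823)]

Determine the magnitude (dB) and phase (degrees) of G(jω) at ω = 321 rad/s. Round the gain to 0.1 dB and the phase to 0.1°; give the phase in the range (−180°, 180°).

17.1 dB, -102.7°

At s = jω = j321:
zero (s+4): 4 + j321 → |·| = √(4²+321²) = √103057 ≈ 321.02, ∠ = arctan(321/4) ≈ 89.29°
zero (s+2000): 2000 + j321 → |·| = √(2000²+321²) = √4103041 ≈ 2025.6, ∠ = arctan(321/2000) ≈ 9.12°
pole (s+1): 1 + j321 → |·| = √(1²+321²) = √103042 ≈ 321, ∠ = arctan(321/1) ≈ 89.82°
pole (s+823): 823 + j321 → |·| = √(823²+321²) = √780370 ≈ 883.39, ∠ = arctan(321/823) ≈ 21.31°
pole at origin: |s| = 321, ∠ = 90.00° (in denominator)
|G| = 1000 · 6.5026e+05 / 9.1025e+07 ≈ 7.1438
Gain = 20 log₁₀(7.1438) ≈ 17.08 dB
∠G = 98.41° − 201.13° = -102.72°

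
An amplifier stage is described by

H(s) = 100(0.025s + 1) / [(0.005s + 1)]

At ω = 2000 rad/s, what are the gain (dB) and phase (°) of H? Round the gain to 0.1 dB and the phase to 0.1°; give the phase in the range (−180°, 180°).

At ω = 2000 rad/s:
zero (1 + j2000·0.025) = 1 + j50 → |·| ≈ 50.01, ∠ ≈ 88.85°
pole (1 + j2000·0.005) = 1 + j10 → |·| ≈ 10.05, ∠ ≈ 84.29°
|H| = 100 · 50.01 / (10.05) ≈ 497.61
Gain = 20 log₁₀(497.61) ≈ 53.94 dB
∠H = (88.85°) − (84.29°) = 4.56°

53.9 dB, 4.6°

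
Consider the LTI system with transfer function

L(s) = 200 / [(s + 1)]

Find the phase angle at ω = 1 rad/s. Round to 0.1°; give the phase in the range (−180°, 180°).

-45.0°

At ω = 1 rad/s:
pole (1 + j1·1) = 1 + j1 → |·| ≈ 1.4142, ∠ ≈ 45.00°
∠L = (0°) − (45.00°) = -45.00°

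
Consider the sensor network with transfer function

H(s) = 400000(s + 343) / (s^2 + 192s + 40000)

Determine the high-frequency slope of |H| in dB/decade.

Each pole contributes −20 dB/decade at high frequency; each zero contributes +20 dB/decade.
Net: 1 zero(s) − 2 pole(s) → -20 dB/decade.

-20 dB/decade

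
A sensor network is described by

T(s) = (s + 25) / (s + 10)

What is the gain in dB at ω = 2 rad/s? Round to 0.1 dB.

7.8 dB

At s = jω = j2:
zero (s+25): 25 + j2 → |·| = √(25²+2²) = √629 ≈ 25.08, ∠ = arctan(2/25) ≈ 4.57°
pole (s+10): 10 + j2 → |·| = √(10²+2²) = √104 ≈ 10.198, ∠ = arctan(2/10) ≈ 11.31°
|T| = 1 · 25.08 / 10.198 ≈ 2.4593
Gain = 20 log₁₀(2.4593) ≈ 7.82 dB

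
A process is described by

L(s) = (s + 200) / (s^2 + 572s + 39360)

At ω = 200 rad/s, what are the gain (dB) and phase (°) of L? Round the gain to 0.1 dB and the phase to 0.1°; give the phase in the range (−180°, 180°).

Substitute s = j200:
Numerator: (j200) + 200 = 200 + j200
Denominator: (j200)^2 + 572(j200) + 39360 = -640 + j114400
|N| = √(200² + 200²) ≈ 282.84, ∠N ≈ 45.00°
|D| = √(640² + 114400²) ≈ 1.144e+05, ∠D ≈ 90.32°
|L| = 282.84 / 1.144e+05 ≈ 0.0024724
Gain = 20 log₁₀(0.0024724) ≈ -52.14 dB
∠L = 45.00° − 90.32° = -45.32°

-52.1 dB, -45.3°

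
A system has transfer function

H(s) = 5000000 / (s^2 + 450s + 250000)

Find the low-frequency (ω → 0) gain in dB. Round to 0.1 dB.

H(0) = 5000000 / 250000 = 20
20 log₁₀(20) ≈ 26.02 dB

26.0 dB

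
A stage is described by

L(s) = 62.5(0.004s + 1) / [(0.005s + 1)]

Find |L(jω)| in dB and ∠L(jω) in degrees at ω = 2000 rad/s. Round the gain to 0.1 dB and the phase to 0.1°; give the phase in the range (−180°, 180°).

At ω = 2000 rad/s:
zero (1 + j2000·0.004) = 1 + j8 → |·| ≈ 8.0623, ∠ ≈ 82.87°
pole (1 + j2000·0.005) = 1 + j10 → |·| ≈ 10.05, ∠ ≈ 84.29°
|L| = 62.5 · 8.0623 / (10.05) ≈ 50.139
Gain = 20 log₁₀(50.139) ≈ 34.00 dB
∠L = (82.87°) − (84.29°) = -1.42°

34.0 dB, -1.4°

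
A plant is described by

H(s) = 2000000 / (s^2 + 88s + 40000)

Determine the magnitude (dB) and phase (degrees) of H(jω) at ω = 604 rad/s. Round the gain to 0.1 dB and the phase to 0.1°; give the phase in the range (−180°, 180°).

15.7 dB, -170.7°

At s = jω = j604:
quadratic: (j604)² + 88·j604 + 40000 = -324816 + j53152 → |·| ≈ 3.2914e+05, ∠ ≈ 170.71°
|H| = 2000000 / 3.2914e+05 ≈ 6.0764
Gain = 20 log₁₀(6.0764) ≈ 15.67 dB
∠H = 0.00° − 170.71° = -170.71°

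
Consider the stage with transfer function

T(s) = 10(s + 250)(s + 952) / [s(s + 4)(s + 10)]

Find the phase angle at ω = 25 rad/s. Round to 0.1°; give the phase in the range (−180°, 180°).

128.1°

At s = jω = j25:
zero (s+250): 250 + j25 → |·| = √(250²+25²) = √63125 ≈ 251.25, ∠ = arctan(25/250) ≈ 5.71°
zero (s+952): 952 + j25 → |·| = √(952²+25²) = √906929 ≈ 952.33, ∠ = arctan(25/952) ≈ 1.50°
pole (s+4): 4 + j25 → |·| = √(4²+25²) = √641 ≈ 25.318, ∠ = arctan(25/4) ≈ 80.91°
pole (s+10): 10 + j25 → |·| = √(10²+25²) = √725 ≈ 26.926, ∠ = arctan(25/10) ≈ 68.20°
pole at origin: |s| = 25, ∠ = 90.00° (in denominator)
∠T = 7.21° − 239.11° = -231.90° ≡ 128.10° (principal value)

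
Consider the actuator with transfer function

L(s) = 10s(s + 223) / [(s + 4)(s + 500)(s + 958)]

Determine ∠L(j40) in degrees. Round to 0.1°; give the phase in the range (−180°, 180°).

At s = jω = j40:
zero (s+223): 223 + j40 → |·| = √(223²+40²) = √51329 ≈ 226.56, ∠ = arctan(40/223) ≈ 10.17°
zero at origin: s = j40 → |·| = 40, ∠ = 90.00°
pole (s+4): 4 + j40 → |·| = √(4²+40²) = √1616 ≈ 40.2, ∠ = arctan(40/4) ≈ 84.29°
pole (s+500): 500 + j40 → |·| = √(500²+40²) = √251600 ≈ 501.6, ∠ = arctan(40/500) ≈ 4.57°
pole (s+958): 958 + j40 → |·| = √(958²+40²) = √919364 ≈ 958.83, ∠ = arctan(40/958) ≈ 2.39°
∠L = 100.17° − 91.25° = 8.92°

8.9°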